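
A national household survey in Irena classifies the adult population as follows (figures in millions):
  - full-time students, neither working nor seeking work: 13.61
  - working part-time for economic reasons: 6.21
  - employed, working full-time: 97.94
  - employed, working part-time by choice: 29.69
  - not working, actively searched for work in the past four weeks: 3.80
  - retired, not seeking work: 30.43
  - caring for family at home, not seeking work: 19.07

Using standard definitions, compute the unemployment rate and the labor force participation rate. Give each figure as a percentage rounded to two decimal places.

Employed = 6.21 + 97.94 + 29.69 = 133.84 million (anyone who worked, including part-time for economic reasons, counts as employed).
Unemployed = 3.80 million.
Labor force = 133.84 + 3.80 = 137.64 million.
Not in labor force = 13.61 + 30.43 + 19.07 = 63.11 million (those not working and not actively searching are outside the labor force).
Civilian working-age population = 137.64 + 63.11 = 200.75 million.
Unemployment rate = 3.80 / 137.64 = 2.76%.
Labor force participation rate = 137.64 / 200.75 = 68.56%.

Unemployment rate ≈ 2.76%; labor force participation rate ≈ 68.56%.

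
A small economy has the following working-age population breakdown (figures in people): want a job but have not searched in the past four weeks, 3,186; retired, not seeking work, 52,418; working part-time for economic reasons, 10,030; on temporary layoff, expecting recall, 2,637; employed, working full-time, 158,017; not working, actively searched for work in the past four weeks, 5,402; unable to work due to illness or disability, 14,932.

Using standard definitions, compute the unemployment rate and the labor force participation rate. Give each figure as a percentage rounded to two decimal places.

Unemployment rate ≈ 4.57%; labor force participation rate ≈ 71.40%.

Employed = 10,030 + 158,017 = 168,047 (anyone who worked, including part-time for economic reasons, counts as employed).
Unemployed = 2,637 + 5,402 = 8,039 (jobless and actively searching, or on temporary layoff).
Labor force = 168,047 + 8,039 = 176,086.
Not in labor force = 3,186 + 52,418 + 14,932 = 70,536 (those not working and not actively searching are outside the labor force — including those who want a job but have given up searching).
Civilian working-age population = 176,086 + 70,536 = 246,622.
Unemployment rate = 8,039 / 176,086 = 4.57%.
Labor force participation rate = 176,086 / 246,622 = 71.40%.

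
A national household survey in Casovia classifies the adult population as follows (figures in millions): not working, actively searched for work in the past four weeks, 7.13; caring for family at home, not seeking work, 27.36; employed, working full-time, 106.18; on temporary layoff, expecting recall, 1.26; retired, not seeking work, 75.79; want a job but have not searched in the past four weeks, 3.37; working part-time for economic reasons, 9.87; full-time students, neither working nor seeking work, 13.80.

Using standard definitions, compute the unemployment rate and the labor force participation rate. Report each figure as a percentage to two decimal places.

Unemployment rate ≈ 6.74%; labor force participation rate ≈ 50.84%.

Employed = 106.18 + 9.87 = 116.05 million (anyone who worked, including part-time for economic reasons, counts as employed).
Unemployed = 7.13 + 1.26 = 8.39 million (jobless and actively searching, or on temporary layoff).
Labor force = 116.05 + 8.39 = 124.44 million.
Not in labor force = 27.36 + 75.79 + 3.37 + 13.80 = 120.32 million (those not working and not actively searching are outside the labor force — including those who want a job but have given up searching).
Civilian working-age population = 124.44 + 120.32 = 244.76 million.
Unemployment rate = 8.39 / 124.44 = 6.74%.
Labor force participation rate = 124.44 / 244.76 = 50.84%.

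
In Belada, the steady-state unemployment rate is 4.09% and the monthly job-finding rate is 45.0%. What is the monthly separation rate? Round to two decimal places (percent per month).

From u* = s/(s+f): s = u·f/(1−u).
s = 0.0409 × 45.0 / (1 − 0.0409) = 1.8405 / 0.9591 ≈ 1.92% per month.

Separation rate ≈ 1.92% per month.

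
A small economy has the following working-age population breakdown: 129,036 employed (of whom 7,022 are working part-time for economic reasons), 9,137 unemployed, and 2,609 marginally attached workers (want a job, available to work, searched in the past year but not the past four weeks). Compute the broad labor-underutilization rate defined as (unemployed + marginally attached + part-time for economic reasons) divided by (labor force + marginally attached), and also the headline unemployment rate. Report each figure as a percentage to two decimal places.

Broad underutilization rate ≈ 13.33%; headline unemployment rate ≈ 6.61%.

Labor force = 129,036 + 9,137 = 138,173.
Numerator = 9,137 + 2,609 + 7,022 = 18,768.
Denominator = 138,173 + 2,609 = 140,782.
Broad rate = 18,768 / 140,782 = 13.33%.
Headline unemployment rate = 9,137 / 138,173 = 6.61%.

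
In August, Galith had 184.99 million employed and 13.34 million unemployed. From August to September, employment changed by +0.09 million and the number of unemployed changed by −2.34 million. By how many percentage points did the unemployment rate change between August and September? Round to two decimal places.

August: labor force = 184.99 + 13.34 = 198.33; u = 13.34/198.33 = 6.73%.
September: labor force = 185.08 + 11.00 = 196.08; u = 11.00/196.08 = 5.61%.
Change = 5.61% − 6.73% = −1.12 pp.

The unemployment rate changed by −1.12 percentage points.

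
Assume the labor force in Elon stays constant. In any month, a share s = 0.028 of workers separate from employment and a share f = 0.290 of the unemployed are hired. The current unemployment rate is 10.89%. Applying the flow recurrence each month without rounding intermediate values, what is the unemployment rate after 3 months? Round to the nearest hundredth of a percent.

Unemployment rate after three months ≈ 9.47%.

With a fixed labor force, u_{t+1} = u_t + s·(1−u_t) − f·u_t = u_t·(1−s−f) + s.
Here 1−s−f = 0.682 and s = 0.028.
u_1 = 0.108900 × 0.682 + 0.028 = 0.102270.
u_2 = 0.102270 × 0.682 + 0.028 = 0.097748.
u_3 = 0.097748 × 0.682 + 0.028 = 0.094664.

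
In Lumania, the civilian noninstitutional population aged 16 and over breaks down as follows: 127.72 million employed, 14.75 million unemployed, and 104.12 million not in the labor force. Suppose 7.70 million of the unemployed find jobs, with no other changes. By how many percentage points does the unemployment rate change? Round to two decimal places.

The unemployment rate changes by −5.40 percentage points.

Initially, labor force = 127.72 + 14.75 = 142.47 million, so u = 14.75/142.47 = 10.35%.
After the change, unemployed falls and employed rises by 7.70; labor force unchanged → E = 135.42, U = 7.05, labor force = 142.47 million.
New unemployment rate = 7.05 / 142.47 = 4.95%.
Change = 4.95% − 10.35% = −5.40 percentage points.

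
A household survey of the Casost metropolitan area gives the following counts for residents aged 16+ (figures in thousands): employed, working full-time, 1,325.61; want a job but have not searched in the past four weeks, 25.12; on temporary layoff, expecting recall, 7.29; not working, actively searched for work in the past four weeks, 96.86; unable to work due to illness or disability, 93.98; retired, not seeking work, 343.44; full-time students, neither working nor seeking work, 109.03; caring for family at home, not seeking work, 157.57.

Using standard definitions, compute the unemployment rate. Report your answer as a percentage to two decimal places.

Employed = 1,325.61 thousand.
Unemployed = 7.29 + 96.86 = 104.15 thousand (jobless and actively searching, or on temporary layoff).
Labor force = 1,325.61 + 104.15 = 1,429.76 thousand.
Unemployment rate = 104.15 / 1,429.76 = 7.28%.

Unemployment rate ≈ 7.28%.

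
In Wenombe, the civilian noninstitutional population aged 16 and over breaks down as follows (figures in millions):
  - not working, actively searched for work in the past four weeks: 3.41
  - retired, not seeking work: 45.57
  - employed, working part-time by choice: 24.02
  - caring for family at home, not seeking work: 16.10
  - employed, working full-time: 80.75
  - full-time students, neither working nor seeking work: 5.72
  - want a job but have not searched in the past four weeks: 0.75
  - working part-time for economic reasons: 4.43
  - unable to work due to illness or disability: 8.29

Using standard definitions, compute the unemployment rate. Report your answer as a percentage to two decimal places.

Unemployment rate ≈ 3.03%.

Employed = 24.02 + 80.75 + 4.43 = 109.20 million (anyone who worked, including part-time for economic reasons, counts as employed).
Unemployed = 3.41 million.
Labor force = 109.20 + 3.41 = 112.61 million.
Unemployment rate = 3.41 / 112.61 = 3.03%.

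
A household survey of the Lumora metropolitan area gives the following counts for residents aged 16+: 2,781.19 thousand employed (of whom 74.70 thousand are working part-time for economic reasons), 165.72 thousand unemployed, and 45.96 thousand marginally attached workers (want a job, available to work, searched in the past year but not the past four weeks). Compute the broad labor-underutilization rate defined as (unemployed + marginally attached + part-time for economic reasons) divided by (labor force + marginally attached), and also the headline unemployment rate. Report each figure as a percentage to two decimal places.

Broad underutilization rate ≈ 9.57%; headline unemployment rate ≈ 5.62%.

Labor force = 2,781.19 + 165.72 = 2,946.91 thousand.
Numerator = 165.72 + 45.96 + 74.70 = 286.38 thousand.
Denominator = 2,946.91 + 45.96 = 2,992.87 thousand.
Broad rate = 286.38 / 2,992.87 = 9.57%.
Headline unemployment rate = 165.72 / 2,946.91 = 5.62%.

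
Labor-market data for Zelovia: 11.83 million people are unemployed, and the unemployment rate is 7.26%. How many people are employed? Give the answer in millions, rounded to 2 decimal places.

About 151.12 million are employed.

Labor force = U / u = 11.83 / 0.0726 ≈ 162.95 million.
Employed = labor force − unemployed = 162.95 − 11.83 = 151.12 million.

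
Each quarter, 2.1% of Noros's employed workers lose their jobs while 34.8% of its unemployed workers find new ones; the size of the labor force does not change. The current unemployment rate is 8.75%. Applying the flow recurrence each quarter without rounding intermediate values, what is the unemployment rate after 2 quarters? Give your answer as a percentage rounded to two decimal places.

With a fixed labor force, u_{t+1} = u_t + s·(1−u_t) − f·u_t = u_t·(1−s−f) + s.
Here 1−s−f = 0.631 and s = 0.021.
u_1 = 0.087500 × 0.631 + 0.021 = 0.076213.
u_2 = 0.076213 × 0.631 + 0.021 = 0.069090.

Unemployment rate after two quarters ≈ 6.91%.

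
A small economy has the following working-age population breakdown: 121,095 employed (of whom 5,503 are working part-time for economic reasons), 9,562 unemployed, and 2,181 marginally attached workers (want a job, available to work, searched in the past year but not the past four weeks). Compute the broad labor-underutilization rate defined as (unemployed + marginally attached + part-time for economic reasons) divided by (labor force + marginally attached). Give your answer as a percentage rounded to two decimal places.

Labor force = 121,095 + 9,562 = 130,657.
Numerator = 9,562 + 2,181 + 5,503 = 17,246.
Denominator = 130,657 + 2,181 = 132,838.
Broad rate = 17,246 / 132,838 = 12.98%.

Broad underutilization rate ≈ 12.98%.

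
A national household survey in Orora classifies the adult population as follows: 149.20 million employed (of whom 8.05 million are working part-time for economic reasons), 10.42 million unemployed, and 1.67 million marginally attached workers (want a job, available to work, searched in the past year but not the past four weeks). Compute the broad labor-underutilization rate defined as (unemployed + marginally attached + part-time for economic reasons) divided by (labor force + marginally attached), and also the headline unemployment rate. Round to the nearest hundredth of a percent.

Labor force = 149.20 + 10.42 = 159.62 million.
Numerator = 10.42 + 1.67 + 8.05 = 20.14 million.
Denominator = 159.62 + 1.67 = 161.29 million.
Broad rate = 20.14 / 161.29 = 12.49%.
Headline unemployment rate = 10.42 / 159.62 = 6.53%.

Broad underutilization rate ≈ 12.49%; headline unemployment rate ≈ 6.53%.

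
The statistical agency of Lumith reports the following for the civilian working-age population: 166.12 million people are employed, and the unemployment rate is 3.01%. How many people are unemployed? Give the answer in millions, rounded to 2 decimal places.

Let U be the number unemployed. The labor force is E + U, and U/(E+U) = 0.0301.
So U = 0.0301 × 166.12 / (1 − 0.0301) = 5.0002 / 0.9699 ≈ 5.16 million.

About 5.16 million are unemployed.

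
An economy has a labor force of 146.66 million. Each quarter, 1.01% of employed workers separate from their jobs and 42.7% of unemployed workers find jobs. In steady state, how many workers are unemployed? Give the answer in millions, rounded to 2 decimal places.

Steady-state unemployment rate u* = s/(s+f) = 1.01/(1.01+42.7) = 0.023107.
Unemployed = u* × labor force = 0.023107 × 146.66 ≈ 3.39 million.

About 3.39 million are unemployed in steady state.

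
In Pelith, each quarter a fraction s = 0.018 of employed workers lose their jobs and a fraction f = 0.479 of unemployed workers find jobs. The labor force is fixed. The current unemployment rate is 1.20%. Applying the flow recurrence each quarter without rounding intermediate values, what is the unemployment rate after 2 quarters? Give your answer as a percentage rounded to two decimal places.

Unemployment rate after two quarters ≈ 3.01%.

With a fixed labor force, u_{t+1} = u_t + s·(1−u_t) − f·u_t = u_t·(1−s−f) + s.
Here 1−s−f = 0.503 and s = 0.018.
u_1 = 0.012000 × 0.503 + 0.018 = 0.024036.
u_2 = 0.024036 × 0.503 + 0.018 = 0.030090.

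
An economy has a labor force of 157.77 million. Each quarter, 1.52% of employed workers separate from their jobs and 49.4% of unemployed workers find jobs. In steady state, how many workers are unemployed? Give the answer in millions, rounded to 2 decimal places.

About 4.71 million are unemployed in steady state.

Steady-state unemployment rate u* = s/(s+f) = 1.52/(1.52+49.4) = 0.029851.
Unemployed = u* × labor force = 0.029851 × 157.77 ≈ 4.71 million.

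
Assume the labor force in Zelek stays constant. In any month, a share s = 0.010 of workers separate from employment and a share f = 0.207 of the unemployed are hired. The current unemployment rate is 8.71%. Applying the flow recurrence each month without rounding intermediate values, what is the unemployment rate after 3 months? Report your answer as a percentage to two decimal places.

Unemployment rate after three months ≈ 6.58%.

With a fixed labor force, u_{t+1} = u_t + s·(1−u_t) − f·u_t = u_t·(1−s−f) + s.
Here 1−s−f = 0.783 and s = 0.010.
u_1 = 0.087100 × 0.783 + 0.010 = 0.078199.
u_2 = 0.078199 × 0.783 + 0.010 = 0.071230.
u_3 = 0.071230 × 0.783 + 0.010 = 0.065773.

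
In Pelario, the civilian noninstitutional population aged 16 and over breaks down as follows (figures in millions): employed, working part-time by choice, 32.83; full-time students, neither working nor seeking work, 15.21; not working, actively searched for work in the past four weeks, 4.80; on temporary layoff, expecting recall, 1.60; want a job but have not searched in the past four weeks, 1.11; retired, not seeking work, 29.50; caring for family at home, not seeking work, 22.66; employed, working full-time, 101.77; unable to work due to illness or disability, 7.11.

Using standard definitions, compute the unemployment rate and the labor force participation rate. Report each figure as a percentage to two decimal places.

Unemployment rate ≈ 4.54%; labor force participation rate ≈ 65.10%.

Employed = 32.83 + 101.77 = 134.60 million.
Unemployed = 4.80 + 1.60 = 6.40 million (jobless and actively searching, or on temporary layoff).
Labor force = 134.60 + 6.40 = 141.00 million.
Not in labor force = 15.21 + 1.11 + 29.50 + 22.66 + 7.11 = 75.59 million (those not working and not actively searching are outside the labor force — including those who want a job but have given up searching).
Civilian working-age population = 141.00 + 75.59 = 216.59 million.
Unemployment rate = 6.40 / 141.00 = 4.54%.
Labor force participation rate = 141.00 / 216.59 = 65.10%.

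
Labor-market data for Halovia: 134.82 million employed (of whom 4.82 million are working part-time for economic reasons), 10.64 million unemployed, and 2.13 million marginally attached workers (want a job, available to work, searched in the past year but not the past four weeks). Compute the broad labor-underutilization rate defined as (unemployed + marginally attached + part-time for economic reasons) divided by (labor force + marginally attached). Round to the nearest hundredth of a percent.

Labor force = 134.82 + 10.64 = 145.46 million.
Numerator = 10.64 + 2.13 + 4.82 = 17.59 million.
Denominator = 145.46 + 2.13 = 147.59 million.
Broad rate = 17.59 / 147.59 = 11.92%.

Broad underutilization rate ≈ 11.92%.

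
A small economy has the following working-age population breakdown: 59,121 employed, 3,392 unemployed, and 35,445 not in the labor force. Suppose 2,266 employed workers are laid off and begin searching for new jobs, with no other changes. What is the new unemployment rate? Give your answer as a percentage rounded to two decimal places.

New unemployment rate ≈ 9.05%.

Initially, labor force = 59,121 + 3,392 = 62,513, so u = 3,392/62,513 = 5.43%.
After the change, employed falls and unemployed rises by 2,266; labor force unchanged → E = 56,855, U = 5,658, labor force = 62,513.
New unemployment rate = 5,658 / 62,513 = 9.05%.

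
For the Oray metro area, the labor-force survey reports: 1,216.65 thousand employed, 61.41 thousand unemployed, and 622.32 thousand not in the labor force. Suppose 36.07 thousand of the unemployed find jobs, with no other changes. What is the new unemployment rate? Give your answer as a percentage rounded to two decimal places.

Initially, labor force = 1,216.65 + 61.41 = 1,278.06 thousand, so u = 61.41/1,278.06 = 4.80%.
After the change, unemployed falls and employed rises by 36.07; labor force unchanged → E = 1,252.72, U = 25.34, labor force = 1,278.06 thousand.
New unemployment rate = 25.34 / 1,278.06 = 1.98%.

New unemployment rate ≈ 1.98%.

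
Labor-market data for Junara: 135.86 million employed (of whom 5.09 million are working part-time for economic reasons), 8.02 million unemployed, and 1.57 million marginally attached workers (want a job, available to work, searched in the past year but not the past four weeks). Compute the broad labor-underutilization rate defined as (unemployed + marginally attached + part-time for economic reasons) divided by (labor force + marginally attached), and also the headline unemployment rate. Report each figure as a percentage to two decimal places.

Labor force = 135.86 + 8.02 = 143.88 million.
Numerator = 8.02 + 1.57 + 5.09 = 14.68 million.
Denominator = 143.88 + 1.57 = 145.45 million.
Broad rate = 14.68 / 145.45 = 10.09%.
Headline unemployment rate = 8.02 / 143.88 = 5.57%.

Broad underutilization rate ≈ 10.09%; headline unemployment rate ≈ 5.57%.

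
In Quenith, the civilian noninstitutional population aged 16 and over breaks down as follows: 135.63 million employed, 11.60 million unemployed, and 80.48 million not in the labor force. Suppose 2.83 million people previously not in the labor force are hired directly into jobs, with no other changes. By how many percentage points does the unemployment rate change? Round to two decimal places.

Initially, labor force = 135.63 + 11.60 = 147.23 million, so u = 11.60/147.23 = 7.88%.
After the change, employed and labor force both rise by 2.83; unemployed unchanged → E = 138.46, U = 11.60, labor force = 150.06 million.
New unemployment rate = 11.60 / 150.06 = 7.73%.
Change = 7.73% − 7.88% = −0.15 percentage points.

The unemployment rate changes by −0.15 percentage points.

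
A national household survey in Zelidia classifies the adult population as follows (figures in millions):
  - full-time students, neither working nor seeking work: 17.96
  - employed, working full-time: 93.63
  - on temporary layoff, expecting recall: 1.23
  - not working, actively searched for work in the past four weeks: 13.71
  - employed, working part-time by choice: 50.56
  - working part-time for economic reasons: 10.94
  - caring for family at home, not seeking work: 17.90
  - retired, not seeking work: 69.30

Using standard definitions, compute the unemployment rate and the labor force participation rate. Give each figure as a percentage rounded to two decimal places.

Employed = 93.63 + 50.56 + 10.94 = 155.13 million (anyone who worked, including part-time for economic reasons, counts as employed).
Unemployed = 1.23 + 13.71 = 14.94 million (jobless and actively searching, or on temporary layoff).
Labor force = 155.13 + 14.94 = 170.07 million.
Not in labor force = 17.96 + 17.90 + 69.30 = 105.16 million (those not working and not actively searching are outside the labor force).
Civilian working-age population = 170.07 + 105.16 = 275.23 million.
Unemployment rate = 14.94 / 170.07 = 8.78%.
Labor force participation rate = 170.07 / 275.23 = 61.79%.

Unemployment rate ≈ 8.78%; labor force participation rate ≈ 61.79%.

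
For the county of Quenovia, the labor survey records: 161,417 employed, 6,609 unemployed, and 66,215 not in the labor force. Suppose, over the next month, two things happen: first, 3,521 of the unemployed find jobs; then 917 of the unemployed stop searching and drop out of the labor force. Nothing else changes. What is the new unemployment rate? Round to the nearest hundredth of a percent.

Initially, labor force = 161,417 + 6,609 = 168,026, so u = 6,609/168,026 = 3.93%.
After the first change, unemployed falls and employed rises by 3,521; labor force unchanged → E = 164,938, U = 3,088, labor force = 168,026.
After the second change, unemployed and labor force both fall by 917 → E = 164,938, U = 2,171, labor force = 167,109.
New unemployment rate = 2,171 / 167,109 = 1.30%.

New unemployment rate ≈ 1.30%.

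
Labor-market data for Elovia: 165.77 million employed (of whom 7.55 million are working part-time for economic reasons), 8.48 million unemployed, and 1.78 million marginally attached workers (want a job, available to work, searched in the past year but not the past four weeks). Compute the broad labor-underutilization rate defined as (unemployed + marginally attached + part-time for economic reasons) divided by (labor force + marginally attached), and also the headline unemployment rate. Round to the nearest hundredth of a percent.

Broad underutilization rate ≈ 10.12%; headline unemployment rate ≈ 4.87%.

Labor force = 165.77 + 8.48 = 174.25 million.
Numerator = 8.48 + 1.78 + 7.55 = 17.81 million.
Denominator = 174.25 + 1.78 = 176.03 million.
Broad rate = 17.81 / 176.03 = 10.12%.
Headline unemployment rate = 8.48 / 174.25 = 4.87%.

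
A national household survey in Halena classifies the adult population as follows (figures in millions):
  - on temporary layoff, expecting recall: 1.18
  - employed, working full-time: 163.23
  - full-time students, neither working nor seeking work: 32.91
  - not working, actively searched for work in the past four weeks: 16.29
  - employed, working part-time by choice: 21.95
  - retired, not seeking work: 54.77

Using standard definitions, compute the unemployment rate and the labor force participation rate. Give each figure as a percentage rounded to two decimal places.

Unemployment rate ≈ 8.62%; labor force participation rate ≈ 69.80%.

Employed = 163.23 + 21.95 = 185.18 million.
Unemployed = 1.18 + 16.29 = 17.47 million (jobless and actively searching, or on temporary layoff).
Labor force = 185.18 + 17.47 = 202.65 million.
Not in labor force = 32.91 + 54.77 = 87.68 million (those not working and not actively searching are outside the labor force).
Civilian working-age population = 202.65 + 87.68 = 290.33 million.
Unemployment rate = 17.47 / 202.65 = 8.62%.
Labor force participation rate = 202.65 / 290.33 = 69.80%.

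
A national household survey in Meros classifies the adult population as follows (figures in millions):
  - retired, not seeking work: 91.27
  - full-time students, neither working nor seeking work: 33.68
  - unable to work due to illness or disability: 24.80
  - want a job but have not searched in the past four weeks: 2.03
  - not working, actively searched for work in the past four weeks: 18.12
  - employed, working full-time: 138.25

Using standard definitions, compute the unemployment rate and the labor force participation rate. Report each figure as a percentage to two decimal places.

Employed = 138.25 million.
Unemployed = 18.12 million.
Labor force = 138.25 + 18.12 = 156.37 million.
Not in labor force = 91.27 + 33.68 + 24.80 + 2.03 = 151.78 million (those not working and not actively searching are outside the labor force — including those who want a job but have given up searching).
Civilian working-age population = 156.37 + 151.78 = 308.15 million.
Unemployment rate = 18.12 / 156.37 = 11.59%.
Labor force participation rate = 156.37 / 308.15 = 50.74%.

Unemployment rate ≈ 11.59%; labor force participation rate ≈ 50.74%.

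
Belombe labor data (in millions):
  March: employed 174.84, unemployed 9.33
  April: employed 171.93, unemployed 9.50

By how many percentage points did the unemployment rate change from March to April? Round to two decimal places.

March: labor force = 174.84 + 9.33 = 184.17; u = 9.33/184.17 = 5.07%.
April: labor force = 171.93 + 9.50 = 181.43; u = 9.50/181.43 = 5.24%.
Change = 5.24% − 5.07% = +0.17 pp.

The unemployment rate changed by +0.17 percentage points.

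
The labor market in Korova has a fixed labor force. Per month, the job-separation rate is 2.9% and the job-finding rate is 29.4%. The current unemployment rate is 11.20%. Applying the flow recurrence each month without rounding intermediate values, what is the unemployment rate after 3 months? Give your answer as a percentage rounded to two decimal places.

Unemployment rate after three months ≈ 9.67%.

With a fixed labor force, u_{t+1} = u_t + s·(1−u_t) − f·u_t = u_t·(1−s−f) + s.
Here 1−s−f = 0.677 and s = 0.029.
u_1 = 0.112000 × 0.677 + 0.029 = 0.104824.
u_2 = 0.104824 × 0.677 + 0.029 = 0.099966.
u_3 = 0.099966 × 0.677 + 0.029 = 0.096677.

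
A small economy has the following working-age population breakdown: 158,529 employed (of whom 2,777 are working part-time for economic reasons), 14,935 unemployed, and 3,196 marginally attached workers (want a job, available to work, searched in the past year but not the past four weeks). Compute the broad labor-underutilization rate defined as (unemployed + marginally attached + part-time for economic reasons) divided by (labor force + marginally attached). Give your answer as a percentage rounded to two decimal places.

Labor force = 158,529 + 14,935 = 173,464.
Numerator = 14,935 + 3,196 + 2,777 = 20,908.
Denominator = 173,464 + 3,196 = 176,660.
Broad rate = 20,908 / 176,660 = 11.84%.

Broad underutilization rate ≈ 11.84%.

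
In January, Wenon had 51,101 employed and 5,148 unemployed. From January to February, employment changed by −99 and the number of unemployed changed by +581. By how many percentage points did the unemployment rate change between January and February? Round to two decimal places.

January: labor force = 51,101 + 5,148 = 56,249; u = 5,148/56,249 = 9.15%.
February: labor force = 51,002 + 5,729 = 56,731; u = 5,729/56,731 = 10.10%.
Change = 10.10% − 9.15% = +0.95 pp.

The unemployment rate changed by +0.95 percentage points.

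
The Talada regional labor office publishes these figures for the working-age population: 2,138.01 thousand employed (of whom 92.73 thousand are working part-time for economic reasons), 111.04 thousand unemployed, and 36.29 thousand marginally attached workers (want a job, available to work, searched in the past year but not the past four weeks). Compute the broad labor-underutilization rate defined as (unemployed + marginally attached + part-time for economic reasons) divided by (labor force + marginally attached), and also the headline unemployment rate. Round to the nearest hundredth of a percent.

Labor force = 2,138.01 + 111.04 = 2,249.05 thousand.
Numerator = 111.04 + 36.29 + 92.73 = 240.06 thousand.
Denominator = 2,249.05 + 36.29 = 2,285.34 thousand.
Broad rate = 240.06 / 2,285.34 = 10.50%.
Headline unemployment rate = 111.04 / 2,249.05 = 4.94%.

Broad underutilization rate ≈ 10.50%; headline unemployment rate ≈ 4.94%.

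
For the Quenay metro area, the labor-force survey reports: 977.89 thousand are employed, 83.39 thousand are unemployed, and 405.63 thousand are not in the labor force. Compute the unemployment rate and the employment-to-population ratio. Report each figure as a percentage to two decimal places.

Unemployment rate ≈ 7.86%; employment-population ratio ≈ 66.66%.

Labor force = employed + unemployed = 977.89 + 83.39 = 1,061.28 thousand.
Working-age population = 1,061.28 + 405.63 = 1,466.91 thousand.
Unemployment rate = 83.39 / 1,061.28 = 7.86%.
Employment-population ratio = 977.89 / 1,466.91 = 66.66%.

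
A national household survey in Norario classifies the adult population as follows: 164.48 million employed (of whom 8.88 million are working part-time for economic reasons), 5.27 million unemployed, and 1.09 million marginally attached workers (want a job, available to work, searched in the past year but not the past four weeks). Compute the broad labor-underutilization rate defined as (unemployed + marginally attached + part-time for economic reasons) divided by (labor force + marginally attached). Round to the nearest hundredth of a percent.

Labor force = 164.48 + 5.27 = 169.75 million.
Numerator = 5.27 + 1.09 + 8.88 = 15.24 million.
Denominator = 169.75 + 1.09 = 170.84 million.
Broad rate = 15.24 / 170.84 = 8.92%.

Broad underutilization rate ≈ 8.92%.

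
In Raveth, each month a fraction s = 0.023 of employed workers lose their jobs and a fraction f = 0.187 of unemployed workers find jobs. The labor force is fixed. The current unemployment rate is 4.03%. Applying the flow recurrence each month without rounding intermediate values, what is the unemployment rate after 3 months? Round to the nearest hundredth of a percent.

With a fixed labor force, u_{t+1} = u_t + s·(1−u_t) − f·u_t = u_t·(1−s−f) + s.
Here 1−s−f = 0.790 and s = 0.023.
u_1 = 0.040300 × 0.790 + 0.023 = 0.054837.
u_2 = 0.054837 × 0.790 + 0.023 = 0.066321.
u_3 = 0.066321 × 0.790 + 0.023 = 0.075394.

Unemployment rate after three months ≈ 7.54%.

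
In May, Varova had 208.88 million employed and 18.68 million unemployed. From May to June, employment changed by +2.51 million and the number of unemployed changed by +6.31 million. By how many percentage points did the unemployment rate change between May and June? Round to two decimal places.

The unemployment rate changed by +2.36 percentage points.

May: labor force = 208.88 + 18.68 = 227.56; u = 18.68/227.56 = 8.21%.
June: labor force = 211.39 + 24.99 = 236.38; u = 24.99/236.38 = 10.57%.
Change = 10.57% − 8.21% = +2.36 pp.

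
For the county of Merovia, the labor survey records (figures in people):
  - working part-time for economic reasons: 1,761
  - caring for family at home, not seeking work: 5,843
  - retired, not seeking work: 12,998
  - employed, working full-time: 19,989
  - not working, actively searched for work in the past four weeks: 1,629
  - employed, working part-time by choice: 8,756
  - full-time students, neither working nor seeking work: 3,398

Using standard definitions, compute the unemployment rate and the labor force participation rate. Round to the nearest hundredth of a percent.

Employed = 1,761 + 19,989 + 8,756 = 30,506 (anyone who worked, including part-time for economic reasons, counts as employed).
Unemployed = 1,629.
Labor force = 30,506 + 1,629 = 32,135.
Not in labor force = 5,843 + 12,998 + 3,398 = 22,239 (those not working and not actively searching are outside the labor force).
Civilian working-age population = 32,135 + 22,239 = 54,374.
Unemployment rate = 1,629 / 32,135 = 5.07%.
Labor force participation rate = 32,135 / 54,374 = 59.10%.

Unemployment rate ≈ 5.07%; labor force participation rate ≈ 59.10%.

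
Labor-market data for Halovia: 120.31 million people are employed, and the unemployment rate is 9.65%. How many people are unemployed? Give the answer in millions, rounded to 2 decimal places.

Let U be the number unemployed. The labor force is E + U, and U/(E+U) = 0.0965.
So U = 0.0965 × 120.31 / (1 − 0.0965) = 11.6099 / 0.9035 ≈ 12.85 million.

About 12.85 million are unemployed.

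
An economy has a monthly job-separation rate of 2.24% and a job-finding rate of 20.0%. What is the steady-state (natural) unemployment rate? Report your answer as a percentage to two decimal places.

At steady state the flows balance: s·E = f·U, so U/(E+U) = s/(s+f).
u* = 2.24 / (2.24 + 20.0) = 2.24 / 22.24 = 10.07%.

Steady-state unemployment rate ≈ 10.07%.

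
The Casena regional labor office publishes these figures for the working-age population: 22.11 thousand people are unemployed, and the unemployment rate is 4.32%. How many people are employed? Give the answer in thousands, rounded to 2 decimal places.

About 489.70 thousand are employed.

Labor force = U / u = 22.11 / 0.0432 ≈ 511.81 thousand.
Employed = labor force − unemployed = 511.81 − 22.11 = 489.70 thousand.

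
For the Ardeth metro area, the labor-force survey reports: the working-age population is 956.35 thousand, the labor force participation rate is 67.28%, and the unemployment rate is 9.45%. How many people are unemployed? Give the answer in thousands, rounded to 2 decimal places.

Labor force = 0.6728 × 956.35 = 643.43 thousand.
Unemployed = 0.0945 × 643.43 ≈ 60.80 thousand.

About 60.80 thousand are unemployed.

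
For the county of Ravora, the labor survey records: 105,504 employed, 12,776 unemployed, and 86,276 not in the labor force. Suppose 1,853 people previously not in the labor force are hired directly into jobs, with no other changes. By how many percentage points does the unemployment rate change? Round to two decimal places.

The unemployment rate changes by −0.17 percentage points.

Initially, labor force = 105,504 + 12,776 = 118,280, so u = 12,776/118,280 = 10.80%.
After the change, employed and labor force both rise by 1,853; unemployed unchanged → E = 107,357, U = 12,776, labor force = 120,133.
New unemployment rate = 12,776 / 120,133 = 10.63%.
Change = 10.63% − 10.80% = −0.17 percentage points.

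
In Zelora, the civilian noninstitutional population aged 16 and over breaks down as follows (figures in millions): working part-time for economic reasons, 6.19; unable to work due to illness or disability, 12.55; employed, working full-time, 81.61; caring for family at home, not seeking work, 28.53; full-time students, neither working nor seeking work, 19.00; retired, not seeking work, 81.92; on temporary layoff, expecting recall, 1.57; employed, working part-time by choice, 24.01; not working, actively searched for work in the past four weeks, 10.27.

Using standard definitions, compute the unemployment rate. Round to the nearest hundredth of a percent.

Unemployment rate ≈ 9.58%.

Employed = 6.19 + 81.61 + 24.01 = 111.81 million (anyone who worked, including part-time for economic reasons, counts as employed).
Unemployed = 1.57 + 10.27 = 11.84 million (jobless and actively searching, or on temporary layoff).
Labor force = 111.81 + 11.84 = 123.65 million.
Unemployment rate = 11.84 / 123.65 = 9.58%.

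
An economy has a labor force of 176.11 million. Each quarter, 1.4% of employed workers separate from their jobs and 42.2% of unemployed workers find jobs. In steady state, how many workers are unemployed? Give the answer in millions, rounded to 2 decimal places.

About 5.65 million are unemployed in steady state.

Steady-state unemployment rate u* = s/(s+f) = 1.4/(1.4+42.2) = 0.032110.
Unemployed = u* × labor force = 0.032110 × 176.11 ≈ 5.65 million.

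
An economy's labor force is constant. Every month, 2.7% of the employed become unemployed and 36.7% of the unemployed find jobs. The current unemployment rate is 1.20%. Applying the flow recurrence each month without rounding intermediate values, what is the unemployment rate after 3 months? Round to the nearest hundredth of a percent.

With a fixed labor force, u_{t+1} = u_t + s·(1−u_t) − f·u_t = u_t·(1−s−f) + s.
Here 1−s−f = 0.606 and s = 0.027.
u_1 = 0.012000 × 0.606 + 0.027 = 0.034272.
u_2 = 0.034272 × 0.606 + 0.027 = 0.047769.
u_3 = 0.047769 × 0.606 + 0.027 = 0.055948.

Unemployment rate after three months ≈ 5.59%.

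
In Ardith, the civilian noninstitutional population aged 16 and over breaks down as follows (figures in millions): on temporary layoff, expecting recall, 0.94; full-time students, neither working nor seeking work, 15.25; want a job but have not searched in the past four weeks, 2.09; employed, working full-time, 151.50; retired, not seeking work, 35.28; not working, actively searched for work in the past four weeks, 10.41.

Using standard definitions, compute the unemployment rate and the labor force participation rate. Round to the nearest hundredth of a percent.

Unemployment rate ≈ 6.97%; labor force participation rate ≈ 75.58%.

Employed = 151.50 million.
Unemployed = 0.94 + 10.41 = 11.35 million (jobless and actively searching, or on temporary layoff).
Labor force = 151.50 + 11.35 = 162.85 million.
Not in labor force = 15.25 + 2.09 + 35.28 = 52.62 million (those not working and not actively searching are outside the labor force — including those who want a job but have given up searching).
Civilian working-age population = 162.85 + 52.62 = 215.47 million.
Unemployment rate = 11.35 / 162.85 = 6.97%.
Labor force participation rate = 162.85 / 215.47 = 75.58%.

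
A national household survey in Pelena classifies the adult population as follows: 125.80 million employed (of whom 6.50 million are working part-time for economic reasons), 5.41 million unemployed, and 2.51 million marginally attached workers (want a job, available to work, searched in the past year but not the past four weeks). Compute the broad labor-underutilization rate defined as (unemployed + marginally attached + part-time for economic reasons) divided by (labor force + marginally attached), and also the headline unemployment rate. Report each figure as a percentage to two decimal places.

Broad underutilization rate ≈ 10.78%; headline unemployment rate ≈ 4.12%.

Labor force = 125.80 + 5.41 = 131.21 million.
Numerator = 5.41 + 2.51 + 6.50 = 14.42 million.
Denominator = 131.21 + 2.51 = 133.72 million.
Broad rate = 14.42 / 133.72 = 10.78%.
Headline unemployment rate = 5.41 / 131.21 = 4.12%.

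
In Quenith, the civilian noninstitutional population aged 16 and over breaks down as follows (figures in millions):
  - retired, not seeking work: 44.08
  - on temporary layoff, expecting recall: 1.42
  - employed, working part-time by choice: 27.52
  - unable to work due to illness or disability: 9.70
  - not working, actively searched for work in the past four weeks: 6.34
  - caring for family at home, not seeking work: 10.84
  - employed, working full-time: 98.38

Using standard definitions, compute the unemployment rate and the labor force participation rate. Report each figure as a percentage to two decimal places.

Unemployment rate ≈ 5.81%; labor force participation rate ≈ 67.41%.

Employed = 27.52 + 98.38 = 125.90 million.
Unemployed = 1.42 + 6.34 = 7.76 million (jobless and actively searching, or on temporary layoff).
Labor force = 125.90 + 7.76 = 133.66 million.
Not in labor force = 44.08 + 9.70 + 10.84 = 64.62 million (those not working and not actively searching are outside the labor force).
Civilian working-age population = 133.66 + 64.62 = 198.28 million.
Unemployment rate = 7.76 / 133.66 = 5.81%.
Labor force participation rate = 133.66 / 198.28 = 67.41%.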